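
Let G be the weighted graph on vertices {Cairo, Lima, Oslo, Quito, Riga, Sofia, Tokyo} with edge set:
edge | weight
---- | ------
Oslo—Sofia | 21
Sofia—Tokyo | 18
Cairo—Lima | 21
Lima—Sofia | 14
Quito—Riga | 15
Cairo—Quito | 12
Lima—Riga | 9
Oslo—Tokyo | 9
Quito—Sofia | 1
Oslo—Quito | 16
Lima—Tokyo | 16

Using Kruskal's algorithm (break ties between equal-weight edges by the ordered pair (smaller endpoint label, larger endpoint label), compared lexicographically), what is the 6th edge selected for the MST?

Lima-Tokyo

Kruskal: consider edges lightest-first.
Quito—Sofia (1): add — endpoints in different components.
Lima—Riga (9): add — endpoints in different components.
Oslo—Tokyo (9): add — endpoints in different components.
Cairo—Quito (12): add — endpoints in different components.
Lima—Sofia (14): add — endpoints in different components.
Quito—Riga (15): skip — Quito and Riga already connected.
Lima—Tokyo (16): add — endpoints in different components.
The 6th edge added is Lima—Tokyo.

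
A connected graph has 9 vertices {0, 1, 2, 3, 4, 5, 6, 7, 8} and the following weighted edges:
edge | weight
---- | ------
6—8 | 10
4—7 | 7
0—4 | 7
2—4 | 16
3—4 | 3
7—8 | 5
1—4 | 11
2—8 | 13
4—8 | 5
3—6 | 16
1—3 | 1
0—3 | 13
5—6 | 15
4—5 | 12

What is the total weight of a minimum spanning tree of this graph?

Grow the tree from 1 using Prim:
Step 1: frontier [1—3 1, 1—4 11] → take 1—3 (1); add 3.
Step 2: frontier [1—4 11, 3—4 3, 0—3 13, 3—6 16] → take 3—4 (3); add 4.
Step 3: frontier [0—3 13, 3—6 16, 4—8 5, 0—4 7, 4—7 7, 4—5 12, 2—4 16] → take 4—8 (5); add 8.
Step 4: frontier [0—3 13, 3—6 16, 0—4 7, 4—7 7, 4—5 12, 2—4 16, 7—8 5, 6—8 10, 2—8 13] → take 7—8 (5); add 7.
Step 5: frontier [0—3 13, 3—6 16, 0—4 7, 4—5 12, 2—4 16, 6—8 10, 2—8 13] → take 0—4 (7); add 0.
Step 6: frontier [3—6 16, 4—5 12, 2—4 16, 6—8 10, 2—8 13] → take 6—8 (10); add 6.
Step 7: frontier [4—5 12, 2—4 16, 5—6 15, 2—8 13] → take 4—5 (12); add 5.
Step 8: frontier [2—4 16, 2—8 13] → take 2—8 (13); add 2.
MST edges: 1—3, 3—4, 4—8, 7—8, 0—4, 6—8, 4—5, 2—8; total weight 1+3+5+5+7+10+12+13 = 56.

56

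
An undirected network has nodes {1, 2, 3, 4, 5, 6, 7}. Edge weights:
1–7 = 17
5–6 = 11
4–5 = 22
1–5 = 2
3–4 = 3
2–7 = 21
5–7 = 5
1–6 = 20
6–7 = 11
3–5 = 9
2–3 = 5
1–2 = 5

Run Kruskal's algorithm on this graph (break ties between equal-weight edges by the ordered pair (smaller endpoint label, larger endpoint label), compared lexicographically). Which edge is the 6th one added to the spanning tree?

5-6

Kruskal: consider edges lightest-first.
1–5 (2): add. Components now {1,5} {2} {3} {4} {6} {7}
3–4 (3): add. Components now {1,5} {2} {3,4} {6} {7}
1–2 (5): add. Components now {1,2,5} {3,4} {6} {7}
2–3 (5): add. Components now {1,2,3,4,5} {6} {7}
5–7 (5): add. Components now {1,2,3,4,5,7} {6}
3–5 (9): skip — 3 and 5 already connected.
5–6 (11): add. Components now {1,2,3,4,5,6,7}
The 6th edge added is 5–6.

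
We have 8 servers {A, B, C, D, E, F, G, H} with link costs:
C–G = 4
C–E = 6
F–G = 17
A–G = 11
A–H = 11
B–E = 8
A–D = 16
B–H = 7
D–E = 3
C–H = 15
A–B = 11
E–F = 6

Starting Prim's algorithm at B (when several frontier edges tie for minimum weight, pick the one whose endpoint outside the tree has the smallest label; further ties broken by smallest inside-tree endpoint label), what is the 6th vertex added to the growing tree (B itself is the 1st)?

Prim, starting at B.
Step 1: frontier [B–H 7, B–E 8, A–B 11] → take B–H (7); add H.
Step 2: frontier [B–E 8, A–B 11, A–H 11, C–H 15] → take B–E (8); add E.
Step 3: frontier [A–B 11, D–E 3, C–E 6, E–F 6, A–H 11, C–H 15] → take D–E (3); add D.
Step 4: frontier [A–B 11, A–D 16, C–E 6, E–F 6, A–H 11, C–H 15] → take C–E (6); add C.
Step 5: frontier [A–B 11, C–G 4, A–D 16, E–F 6, A–H 11] → take C–G (4); add G.
Step 6: frontier [A–B 11, A–D 16, E–F 6, A–G 11, F–G 17, A–H 11] → take E–F (6); add F.
Step 7: frontier [A–B 11, A–D 16, A–G 11, A–H 11] → take A–B (11); add A.
Vertex order: B, H, E, D, C, G, F, A. The 6th vertex is G.

G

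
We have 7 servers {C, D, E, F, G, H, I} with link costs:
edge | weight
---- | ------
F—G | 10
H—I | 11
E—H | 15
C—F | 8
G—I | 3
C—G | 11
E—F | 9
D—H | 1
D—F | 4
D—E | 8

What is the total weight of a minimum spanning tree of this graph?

Grow the tree from I using Prim:
Step 1: frontier [G—I 3, H—I 11] → take G—I (3); add G.
Step 2: frontier [F—G 10, C—G 11, H—I 11] → take F—G (10); add F.
Step 3: frontier [D—F 4, C—F 8, E—F 9, C—G 11, H—I 11] → take D—F (4); add D.
Step 4: frontier [D—H 1, D—E 8, C—F 8, E—F 9, C—G 11, H—I 11] → take D—H (1); add H.
Step 5: frontier [D—E 8, C—F 8, E—F 9, C—G 11, E—H 15] → take C—F (8); add C.
Step 6: frontier [D—E 8, E—F 9, E—H 15] → take D—E (8); add E.
MST edges: G—I, F—G, D—F, D—H, C—F, D—E; total weight 3+10+4+1+8+8 = 34.

34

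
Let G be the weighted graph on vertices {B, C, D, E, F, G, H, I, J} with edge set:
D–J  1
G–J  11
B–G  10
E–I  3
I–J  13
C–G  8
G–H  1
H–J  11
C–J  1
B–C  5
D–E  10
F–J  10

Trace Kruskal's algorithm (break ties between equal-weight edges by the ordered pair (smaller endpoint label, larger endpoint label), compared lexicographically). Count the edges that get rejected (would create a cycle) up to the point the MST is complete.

Sort edges by weight, then run Kruskal:
C–J (1): add — endpoints in different components.
D–J (1): add — endpoints in different components.
G–H (1): add — endpoints in different components.
E–I (3): add — endpoints in different components.
B–C (5): add — endpoints in different components.
C–G (8): add — endpoints in different components.
B–G (10): skip — B and G already connected.
D–E (10): add — endpoints in different components.
F–J (10): add — endpoints in different components.
Edges rejected before the tree was complete: 1.

1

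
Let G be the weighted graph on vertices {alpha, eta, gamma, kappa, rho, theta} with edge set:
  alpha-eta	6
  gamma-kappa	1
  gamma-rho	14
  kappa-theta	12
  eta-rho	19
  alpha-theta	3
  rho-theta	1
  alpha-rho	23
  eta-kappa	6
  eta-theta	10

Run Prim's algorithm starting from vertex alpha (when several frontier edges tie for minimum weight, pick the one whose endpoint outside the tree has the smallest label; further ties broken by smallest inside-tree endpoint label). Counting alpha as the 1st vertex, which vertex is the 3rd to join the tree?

Grow the tree from alpha using Prim:
Step 1: cheapest edge leaving the tree is alpha-theta (3); add theta.
Step 2: cheapest edge leaving the tree is rho-theta (1); add rho.
Step 3: cheapest edge leaving the tree is alpha-eta (6); add eta.
Step 4: cheapest edge leaving the tree is eta-kappa (6); add kappa.
Step 5: cheapest edge leaving the tree is gamma-kappa (1); add gamma.
Vertex order: alpha, theta, rho, eta, kappa, gamma. The 3rd vertex is rho.

rho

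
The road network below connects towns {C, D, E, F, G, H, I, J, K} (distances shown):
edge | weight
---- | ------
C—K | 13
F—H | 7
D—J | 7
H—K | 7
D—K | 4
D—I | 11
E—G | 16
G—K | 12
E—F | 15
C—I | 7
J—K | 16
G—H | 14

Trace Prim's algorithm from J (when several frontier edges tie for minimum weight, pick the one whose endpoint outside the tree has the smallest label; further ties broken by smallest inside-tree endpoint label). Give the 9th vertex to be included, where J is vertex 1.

E

Grow the tree from J using Prim:
Step 1: frontier [D—J 7, J—K 16] → take D—J (7); add D.
Step 2: frontier [D—K 4, D—I 11, J—K 16] → take D—K (4); add K.
Step 3: frontier [D—I 11, H—K 7, G—K 12, C—K 13] → take H—K (7); add H.
Step 4: frontier [D—I 11, F—H 7, G—H 14, G—K 12, C—K 13] → take F—H (7); add F.
Step 5: frontier [D—I 11, E—F 15, G—H 14, G—K 12, C—K 13] → take D—I (11); add I.
Step 6: frontier [E—F 15, G—H 14, C—I 7, G—K 12, C—K 13] → take C—I (7); add C.
Step 7: frontier [E—F 15, G—H 14, G—K 12] → take G—K (12); add G.
Step 8: frontier [E—F 15, E—G 16] → take E—F (15); add E.
Vertex order: J, D, K, H, F, I, C, G, E. The 9th vertex is E.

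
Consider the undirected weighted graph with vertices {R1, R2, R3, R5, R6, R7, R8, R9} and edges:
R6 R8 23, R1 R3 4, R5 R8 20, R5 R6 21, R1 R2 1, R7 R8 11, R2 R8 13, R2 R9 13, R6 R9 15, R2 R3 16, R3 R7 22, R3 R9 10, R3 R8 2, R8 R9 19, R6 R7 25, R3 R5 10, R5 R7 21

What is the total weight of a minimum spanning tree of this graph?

53

Prim's algorithm from R8:
Step 1: cheapest edge leaving the tree is R3 R8 (2); add R3.
Step 2: cheapest edge leaving the tree is R1 R3 (4); add R1.
Step 3: cheapest edge leaving the tree is R1 R2 (1); add R2.
Step 4: cheapest edge leaving the tree is R3 R5 (10); add R5.
Step 5: cheapest edge leaving the tree is R3 R9 (10); add R9.
Step 6: cheapest edge leaving the tree is R7 R8 (11); add R7.
Step 7: cheapest edge leaving the tree is R6 R9 (15); add R6.
MST edges: R3 R8, R1 R3, R1 R2, R3 R5, R3 R9, R7 R8, R6 R9; total weight 2+4+1+10+10+11+15 = 53.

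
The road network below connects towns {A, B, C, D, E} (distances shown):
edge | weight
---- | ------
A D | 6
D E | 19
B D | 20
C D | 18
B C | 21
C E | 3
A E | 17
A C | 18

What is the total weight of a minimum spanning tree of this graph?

Prim, starting at E.
Step 1: cheapest edge leaving the tree is C E (3); add C.
Step 2: cheapest edge leaving the tree is A E (17); add A.
Step 3: cheapest edge leaving the tree is A D (6); add D.
Step 4: cheapest edge leaving the tree is B D (20); add B.
MST edges: C E, A E, A D, B D; total weight 3+17+6+20 = 46.

46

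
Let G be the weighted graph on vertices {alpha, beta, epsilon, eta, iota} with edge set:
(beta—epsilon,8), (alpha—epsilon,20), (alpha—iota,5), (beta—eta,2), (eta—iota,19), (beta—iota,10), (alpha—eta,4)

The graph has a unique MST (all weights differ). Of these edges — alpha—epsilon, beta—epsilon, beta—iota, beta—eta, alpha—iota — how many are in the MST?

3

Kruskal: consider edges lightest-first.
beta—eta (2): add. Components now {alpha} {beta,eta} {iota} {epsilon}
alpha—eta (4): add. Components now {alpha,beta,eta} {iota} {epsilon}
alpha—iota (5): add. Components now {alpha,beta,eta,iota} {epsilon}
beta—epsilon (8): add. Components now {alpha,beta,epsilon,eta,iota}
MST edge set: {beta—eta, alpha—eta, alpha—iota, beta—epsilon}.
Of the listed edges, {beta—epsilon, beta—eta, alpha—iota} are in the MST → 3.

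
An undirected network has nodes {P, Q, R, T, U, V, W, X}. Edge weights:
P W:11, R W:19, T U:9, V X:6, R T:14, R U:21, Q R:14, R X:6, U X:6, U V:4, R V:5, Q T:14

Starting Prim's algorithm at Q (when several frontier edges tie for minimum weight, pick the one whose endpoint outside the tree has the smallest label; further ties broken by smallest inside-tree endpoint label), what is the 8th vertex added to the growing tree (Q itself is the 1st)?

P

Prim's algorithm from Q:
Step 1: frontier [Q R 14, Q T 14] → take Q R (14); add R.
Step 2: frontier [Q T 14, R V 5, R X 6, R T 14, R W 19, R U 21] → take R V (5); add V.
Step 3: frontier [Q T 14, R X 6, R T 14, R W 19, R U 21, U V 4, V X 6] → take U V (4); add U.
Step 4: frontier [Q T 14, R X 6, R T 14, R W 19, U X 6, T U 9, V X 6] → take R X (6); add X.
Step 5: frontier [Q T 14, R T 14, R W 19, T U 9] → take T U (9); add T.
Step 6: frontier [R W 19] → take R W (19); add W.
Step 7: frontier [P W 11] → take P W (11); add P.
Vertex order: Q, R, V, U, X, T, W, P. The 8th vertex is P.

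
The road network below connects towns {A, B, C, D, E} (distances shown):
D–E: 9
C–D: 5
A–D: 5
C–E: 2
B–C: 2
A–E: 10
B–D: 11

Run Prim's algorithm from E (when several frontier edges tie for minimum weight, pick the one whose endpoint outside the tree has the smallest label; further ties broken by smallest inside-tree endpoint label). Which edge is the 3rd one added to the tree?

Grow the tree from E using Prim:
Step 1: frontier [C–E 2, D–E 9, A–E 10] → take C–E (2); add C.
Step 2: frontier [B–C 2, C–D 5, D–E 9, A–E 10] → take B–C (2); add B.
Step 3: frontier [B–D 11, C–D 5, D–E 9, A–E 10] → take C–D (5); add D.
Step 4: frontier [A–D 5, A–E 10] → take A–D (5); add A.
The 3rd edge added is C–D.

C-D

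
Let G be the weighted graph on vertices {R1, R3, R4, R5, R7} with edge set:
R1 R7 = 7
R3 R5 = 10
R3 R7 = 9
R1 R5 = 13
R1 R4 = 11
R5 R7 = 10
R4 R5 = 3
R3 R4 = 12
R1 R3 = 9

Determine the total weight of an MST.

Grow the tree from R7 using Prim:
Step 1: frontier [R1 R7 7, R3 R7 9, R5 R7 10] → take R1 R7 (7); add R1.
Step 2: frontier [R1 R3 9, R1 R4 11, R1 R5 13, R3 R7 9, R5 R7 10] → take R1 R3 (9); add R3.
Step 3: frontier [R1 R4 11, R1 R5 13, R3 R5 10, R3 R4 12, R5 R7 10] → take R3 R5 (10); add R5.
Step 4: frontier [R1 R4 11, R3 R4 12, R4 R5 3] → take R4 R5 (3); add R4.
MST edges: R1 R7, R1 R3, R3 R5, R4 R5; total weight 7+9+10+3 = 29.

29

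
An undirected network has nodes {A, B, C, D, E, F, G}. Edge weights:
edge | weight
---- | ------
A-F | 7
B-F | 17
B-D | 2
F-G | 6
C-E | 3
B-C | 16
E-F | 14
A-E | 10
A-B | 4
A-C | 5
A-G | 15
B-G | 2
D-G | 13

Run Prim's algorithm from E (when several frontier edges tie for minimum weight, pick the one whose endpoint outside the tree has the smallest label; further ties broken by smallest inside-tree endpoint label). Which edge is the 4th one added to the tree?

Grow the tree from E using Prim:
Step 1: cheapest edge leaving the tree is C-E (3); add C.
Step 2: cheapest edge leaving the tree is A-C (5); add A.
Step 3: cheapest edge leaving the tree is A-B (4); add B.
Step 4: cheapest edge leaving the tree is B-D (2); add D.
Step 5: cheapest edge leaving the tree is B-G (2); add G.
Step 6: cheapest edge leaving the tree is F-G (6); add F.
The 4th edge added is B-D.

B-D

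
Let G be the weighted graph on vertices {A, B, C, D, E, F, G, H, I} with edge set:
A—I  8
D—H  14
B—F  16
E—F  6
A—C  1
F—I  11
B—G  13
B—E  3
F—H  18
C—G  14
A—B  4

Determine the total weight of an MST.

67

Sort edges by weight, then run Kruskal:
A—C (1): add — endpoints in different components.
B—E (3): add — endpoints in different components.
A—B (4): add — endpoints in different components.
E—F (6): add — endpoints in different components.
A—I (8): add — endpoints in different components.
F—I (11): skip — F and I already connected.
B—G (13): add — endpoints in different components.
C—G (14): skip — C and G already connected.
D—H (14): add — endpoints in different components.
B—F (16): skip — B and F already connected.
F—H (18): add — endpoints in different components.
MST edges: A—C, B—E, A—B, E—F, A—I, B—G, D—H, F—H; total weight 1+3+4+6+8+13+14+18 = 67.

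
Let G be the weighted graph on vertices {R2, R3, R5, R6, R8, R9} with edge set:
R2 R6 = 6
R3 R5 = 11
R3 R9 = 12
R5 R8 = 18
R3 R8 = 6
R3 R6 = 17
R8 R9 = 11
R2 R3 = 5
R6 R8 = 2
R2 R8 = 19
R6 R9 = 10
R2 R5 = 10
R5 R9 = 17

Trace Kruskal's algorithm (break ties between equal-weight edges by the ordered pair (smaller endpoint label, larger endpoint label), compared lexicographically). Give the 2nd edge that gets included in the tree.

R2-R3

Kruskal: consider edges lightest-first.
R6 R8 (2): add. Components now {R5} {R9} {R3} {R2} {R6,R8}
R2 R3 (5): add. Components now {R5} {R9} {R2,R3} {R6,R8}
R2 R6 (6): add. Components now {R5} {R9} {R2,R3,R6,R8}
R3 R8 (6): skip — R3 and R8 already connected.
R2 R5 (10): add. Components now {R2,R3,R5,R6,R8} {R9}
R6 R9 (10): add. Components now {R2,R3,R5,R6,R8,R9}
The 2nd edge added is R2 R3.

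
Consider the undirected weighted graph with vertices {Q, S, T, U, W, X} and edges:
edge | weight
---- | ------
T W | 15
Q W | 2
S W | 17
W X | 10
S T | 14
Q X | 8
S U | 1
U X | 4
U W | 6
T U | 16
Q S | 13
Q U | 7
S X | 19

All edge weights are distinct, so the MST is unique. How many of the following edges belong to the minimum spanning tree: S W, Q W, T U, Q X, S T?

2

Kruskal: consider edges lightest-first.
S U (1): add. Components now {S,U} {T} {Q} {W} {X}
Q W (2): add. Components now {S,U} {T} {Q,W} {X}
U X (4): add. Components now {S,U,X} {T} {Q,W}
U W (6): add. Components now {Q,S,U,W,X} {T}
Q U (7): skip — U and Q already connected.
Q X (8): skip — Q and X already connected.
W X (10): skip — W and X already connected.
Q S (13): skip — S and Q already connected.
S T (14): add. Components now {Q,S,T,U,W,X}
MST edge set: {S U, Q W, U X, U W, S T}.
Of the listed edges, {Q W, S T} are in the MST → 2.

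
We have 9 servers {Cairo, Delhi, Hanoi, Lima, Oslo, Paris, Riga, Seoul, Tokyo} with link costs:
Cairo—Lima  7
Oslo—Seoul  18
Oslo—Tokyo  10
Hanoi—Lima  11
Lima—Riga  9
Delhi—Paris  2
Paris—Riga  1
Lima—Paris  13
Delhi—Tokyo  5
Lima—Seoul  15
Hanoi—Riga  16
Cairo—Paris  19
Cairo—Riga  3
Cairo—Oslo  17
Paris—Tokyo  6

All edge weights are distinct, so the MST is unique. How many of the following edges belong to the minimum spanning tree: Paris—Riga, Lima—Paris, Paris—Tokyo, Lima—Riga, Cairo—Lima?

2

Sort edges by weight, then run Kruskal:
Paris—Riga (1): add — endpoints in different components.
Delhi—Paris (2): add — endpoints in different components.
Cairo—Riga (3): add — endpoints in different components.
Delhi—Tokyo (5): add — endpoints in different components.
Paris—Tokyo (6): skip — Tokyo and Paris already connected.
Cairo—Lima (7): add — endpoints in different components.
Lima—Riga (9): skip — Lima and Riga already connected.
Oslo—Tokyo (10): add — endpoints in different components.
Hanoi—Lima (11): add — endpoints in different components.
Lima—Paris (13): skip — Lima and Paris already connected.
Lima—Seoul (15): add — endpoints in different components.
MST edge set: {Paris—Riga, Delhi—Paris, Cairo—Riga, Delhi—Tokyo, Cairo—Lima, Oslo—Tokyo, Hanoi—Lima, Lima—Seoul}.
Of the listed edges, {Paris—Riga, Cairo—Lima} are in the MST → 2.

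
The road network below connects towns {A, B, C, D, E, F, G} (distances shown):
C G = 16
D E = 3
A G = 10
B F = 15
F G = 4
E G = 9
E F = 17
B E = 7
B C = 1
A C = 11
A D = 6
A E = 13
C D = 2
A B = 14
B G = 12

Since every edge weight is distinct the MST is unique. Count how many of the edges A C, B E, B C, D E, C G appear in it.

Kruskal's algorithm — process edges by increasing weight (ties by edge label):
B C (1): add — endpoints in different components.
C D (2): add — endpoints in different components.
D E (3): add — endpoints in different components.
F G (4): add — endpoints in different components.
A D (6): add — endpoints in different components.
B E (7): skip — B and E already connected.
E G (9): add — endpoints in different components.
MST edge set: {B C, C D, D E, F G, A D, E G}.
Of the listed edges, {B C, D E} are in the MST → 2.

2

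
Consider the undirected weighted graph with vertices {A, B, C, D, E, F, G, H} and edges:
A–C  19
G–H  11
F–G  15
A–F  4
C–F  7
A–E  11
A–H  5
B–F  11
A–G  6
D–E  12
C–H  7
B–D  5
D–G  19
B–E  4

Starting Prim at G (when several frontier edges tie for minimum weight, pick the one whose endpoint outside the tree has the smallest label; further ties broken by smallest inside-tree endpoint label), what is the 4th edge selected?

Grow the tree from G using Prim:
Step 1: frontier [A–G 6, G–H 11, F–G 15, D–G 19] → take A–G (6); add A.
Step 2: frontier [A–F 4, A–H 5, A–E 11, A–C 19, G–H 11, F–G 15, D–G 19] → take A–F (4); add F.
Step 3: frontier [A–H 5, A–E 11, A–C 19, C–F 7, B–F 11, G–H 11, D–G 19] → take A–H (5); add H.
Step 4: frontier [A–E 11, A–C 19, C–F 7, B–F 11, D–G 19, C–H 7] → take C–F (7); add C.
Step 5: frontier [A–E 11, B–F 11, D–G 19] → take B–F (11); add B.
Step 6: frontier [A–E 11, B–E 4, B–D 5, D–G 19] → take B–E (4); add E.
Step 7: frontier [B–D 5, D–E 12, D–G 19] → take B–D (5); add D.
The 4th edge added is C–F.

C-F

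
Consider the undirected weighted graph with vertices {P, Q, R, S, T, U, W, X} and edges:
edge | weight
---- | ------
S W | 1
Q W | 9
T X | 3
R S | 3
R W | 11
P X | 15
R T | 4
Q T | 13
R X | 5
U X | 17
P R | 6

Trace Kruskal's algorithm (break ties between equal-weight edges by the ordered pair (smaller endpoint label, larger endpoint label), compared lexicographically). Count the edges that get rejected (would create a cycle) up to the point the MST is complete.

Kruskal: consider edges lightest-first.
S W (1): add — endpoints in different components.
R S (3): add — endpoints in different components.
T X (3): add — endpoints in different components.
R T (4): add — endpoints in different components.
R X (5): skip — X and R already connected.
P R (6): add — endpoints in different components.
Q W (9): add — endpoints in different components.
R W (11): skip — R and W already connected.
Q T (13): skip — T and Q already connected.
P X (15): skip — X and P already connected.
U X (17): add — endpoints in different components.
Edges rejected before the tree was complete: 4.

4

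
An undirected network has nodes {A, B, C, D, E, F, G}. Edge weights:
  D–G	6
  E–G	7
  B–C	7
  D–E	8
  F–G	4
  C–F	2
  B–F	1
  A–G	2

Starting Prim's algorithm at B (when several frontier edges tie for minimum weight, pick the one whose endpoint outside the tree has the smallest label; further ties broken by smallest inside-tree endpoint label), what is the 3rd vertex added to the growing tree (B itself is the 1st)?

Grow the tree from B using Prim:
Step 1: cheapest edge leaving the tree is B–F (1); add F.
Step 2: cheapest edge leaving the tree is C–F (2); add C.
Step 3: cheapest edge leaving the tree is F–G (4); add G.
Step 4: cheapest edge leaving the tree is A–G (2); add A.
Step 5: cheapest edge leaving the tree is D–G (6); add D.
Step 6: cheapest edge leaving the tree is E–G (7); add E.
Vertex order: B, F, C, G, A, D, E. The 3rd vertex is C.

C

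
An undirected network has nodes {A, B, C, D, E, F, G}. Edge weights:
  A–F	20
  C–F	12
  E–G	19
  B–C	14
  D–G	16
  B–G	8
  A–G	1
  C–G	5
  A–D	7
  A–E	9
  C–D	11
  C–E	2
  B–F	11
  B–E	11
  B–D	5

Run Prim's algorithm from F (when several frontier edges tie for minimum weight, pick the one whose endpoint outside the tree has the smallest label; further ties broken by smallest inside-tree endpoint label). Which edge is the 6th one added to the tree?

Prim, starting at F.
Step 1: cheapest edge leaving the tree is B–F (11); add B.
Step 2: cheapest edge leaving the tree is B–D (5); add D.
Step 3: cheapest edge leaving the tree is A–D (7); add A.
Step 4: cheapest edge leaving the tree is A–G (1); add G.
Step 5: cheapest edge leaving the tree is C–G (5); add C.
Step 6: cheapest edge leaving the tree is C–E (2); add E.
The 6th edge added is C–E.

C-E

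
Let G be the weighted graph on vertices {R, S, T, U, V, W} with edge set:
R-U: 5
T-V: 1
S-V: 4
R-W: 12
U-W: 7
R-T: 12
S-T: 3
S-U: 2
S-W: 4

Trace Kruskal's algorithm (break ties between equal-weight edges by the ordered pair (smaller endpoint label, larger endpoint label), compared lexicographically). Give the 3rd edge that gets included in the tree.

S-T

Kruskal: consider edges lightest-first.
T-V (1): add. Components now {U} {T,V} {W} {R} {S}
S-U (2): add. Components now {S,U} {T,V} {W} {R}
S-T (3): add. Components now {S,T,U,V} {W} {R}
S-V (4): skip — V and S already connected.
S-W (4): add. Components now {S,T,U,V,W} {R}
R-U (5): add. Components now {R,S,T,U,V,W}
The 3rd edge added is S-T.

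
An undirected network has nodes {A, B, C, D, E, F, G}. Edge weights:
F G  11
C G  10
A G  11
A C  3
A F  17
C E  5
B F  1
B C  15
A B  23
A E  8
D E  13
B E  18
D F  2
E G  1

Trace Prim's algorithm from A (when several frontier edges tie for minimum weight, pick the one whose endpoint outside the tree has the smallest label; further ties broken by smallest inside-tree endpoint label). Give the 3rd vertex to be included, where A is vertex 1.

E

Prim's algorithm from A:
Step 1: cheapest edge leaving the tree is A C (3); add C.
Step 2: cheapest edge leaving the tree is C E (5); add E.
Step 3: cheapest edge leaving the tree is E G (1); add G.
Step 4: cheapest edge leaving the tree is F G (11); add F.
Step 5: cheapest edge leaving the tree is B F (1); add B.
Step 6: cheapest edge leaving the tree is D F (2); add D.
Vertex order: A, C, E, G, F, B, D. The 3rd vertex is E.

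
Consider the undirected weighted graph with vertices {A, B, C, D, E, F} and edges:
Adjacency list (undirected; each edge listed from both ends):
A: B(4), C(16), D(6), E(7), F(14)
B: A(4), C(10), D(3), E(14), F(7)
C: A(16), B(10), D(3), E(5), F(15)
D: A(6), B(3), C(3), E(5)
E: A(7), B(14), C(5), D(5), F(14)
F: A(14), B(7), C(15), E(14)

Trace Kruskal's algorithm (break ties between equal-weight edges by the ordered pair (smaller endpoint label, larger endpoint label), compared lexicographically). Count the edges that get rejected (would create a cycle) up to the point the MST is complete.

Sort edges by weight, then run Kruskal:
B—D (3): add. Components now {A} {B,D} {C} {E} {F}
C—D (3): add. Components now {A} {B,C,D} {E} {F}
A—B (4): add. Components now {A,B,C,D} {E} {F}
C—E (5): add. Components now {A,B,C,D,E} {F}
D—E (5): skip — D and E already connected.
A—D (6): skip — A and D already connected.
A—E (7): skip — A and E already connected.
B—F (7): add. Components now {A,B,C,D,E,F}
Edges rejected before the tree was complete: 3.

3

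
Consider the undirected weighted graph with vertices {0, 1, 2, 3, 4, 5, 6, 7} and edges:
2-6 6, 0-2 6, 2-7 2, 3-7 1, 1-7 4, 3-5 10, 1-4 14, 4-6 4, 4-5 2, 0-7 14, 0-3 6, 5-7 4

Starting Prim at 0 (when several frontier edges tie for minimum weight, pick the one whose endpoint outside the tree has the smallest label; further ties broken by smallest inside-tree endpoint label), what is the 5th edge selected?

Grow the tree from 0 using Prim:
Step 1: cheapest edge leaving the tree is 0-2 (6); add 2.
Step 2: cheapest edge leaving the tree is 2-7 (2); add 7.
Step 3: cheapest edge leaving the tree is 3-7 (1); add 3.
Step 4: cheapest edge leaving the tree is 1-7 (4); add 1.
Step 5: cheapest edge leaving the tree is 5-7 (4); add 5.
Step 6: cheapest edge leaving the tree is 4-5 (2); add 4.
Step 7: cheapest edge leaving the tree is 4-6 (4); add 6.
The 5th edge added is 5-7.

5-7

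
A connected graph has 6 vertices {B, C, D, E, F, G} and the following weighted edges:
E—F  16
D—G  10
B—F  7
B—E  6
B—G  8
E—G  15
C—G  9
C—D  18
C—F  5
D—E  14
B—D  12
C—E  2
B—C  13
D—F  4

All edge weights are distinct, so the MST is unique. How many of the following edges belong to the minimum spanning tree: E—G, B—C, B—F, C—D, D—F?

Kruskal's algorithm — process edges by increasing weight (ties by edge label):
C—E (2): add. Components now {B} {C,E} {D} {F} {G}
D—F (4): add. Components now {B} {C,E} {D,F} {G}
C—F (5): add. Components now {B} {C,D,E,F} {G}
B—E (6): add. Components now {B,C,D,E,F} {G}
B—F (7): skip — B and F already connected.
B—G (8): add. Components now {B,C,D,E,F,G}
MST edge set: {C—E, D—F, C—F, B—E, B—G}.
Of the listed edges, {D—F} are in the MST → 1.

1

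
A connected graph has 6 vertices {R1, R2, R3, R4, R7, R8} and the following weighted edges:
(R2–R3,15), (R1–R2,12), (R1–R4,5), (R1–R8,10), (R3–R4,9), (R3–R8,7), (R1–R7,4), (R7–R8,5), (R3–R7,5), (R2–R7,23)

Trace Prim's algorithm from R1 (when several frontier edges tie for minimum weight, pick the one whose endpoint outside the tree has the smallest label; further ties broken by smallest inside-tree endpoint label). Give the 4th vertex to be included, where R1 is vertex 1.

R4

Grow the tree from R1 using Prim:
Step 1: cheapest edge leaving the tree is R1–R7 (4); add R7.
Step 2: cheapest edge leaving the tree is R3–R7 (5); add R3.
Step 3: cheapest edge leaving the tree is R1–R4 (5); add R4.
Step 4: cheapest edge leaving the tree is R7–R8 (5); add R8.
Step 5: cheapest edge leaving the tree is R1–R2 (12); add R2.
Vertex order: R1, R7, R3, R4, R8, R2. The 4th vertex is R4.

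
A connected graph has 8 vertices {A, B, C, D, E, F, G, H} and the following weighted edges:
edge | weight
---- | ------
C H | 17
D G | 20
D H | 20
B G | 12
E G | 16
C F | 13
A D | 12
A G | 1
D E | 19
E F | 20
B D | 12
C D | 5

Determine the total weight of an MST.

Grow the tree from F using Prim:
Step 1: cheapest edge leaving the tree is C F (13); add C.
Step 2: cheapest edge leaving the tree is C D (5); add D.
Step 3: cheapest edge leaving the tree is A D (12); add A.
Step 4: cheapest edge leaving the tree is A G (1); add G.
Step 5: cheapest edge leaving the tree is B D (12); add B.
Step 6: cheapest edge leaving the tree is E G (16); add E.
Step 7: cheapest edge leaving the tree is C H (17); add H.
MST edges: C F, C D, A D, A G, B D, E G, C H; total weight 13+5+12+1+12+16+17 = 76.

76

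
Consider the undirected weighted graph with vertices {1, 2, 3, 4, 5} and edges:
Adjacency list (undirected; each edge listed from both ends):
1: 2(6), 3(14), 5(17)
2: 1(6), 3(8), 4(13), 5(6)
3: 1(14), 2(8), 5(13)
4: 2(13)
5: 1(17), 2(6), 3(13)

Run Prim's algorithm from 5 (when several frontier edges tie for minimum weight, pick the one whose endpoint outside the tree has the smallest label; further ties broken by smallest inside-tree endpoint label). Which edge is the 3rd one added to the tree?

2-3

Prim, starting at 5.
Step 1: frontier [2–5 6, 3–5 13, 1–5 17] → take 2–5 (6); add 2.
Step 2: frontier [1–2 6, 2–3 8, 2–4 13, 3–5 13, 1–5 17] → take 1–2 (6); add 1.
Step 3: frontier [1–3 14, 2–3 8, 2–4 13, 3–5 13] → take 2–3 (8); add 3.
Step 4: frontier [2–4 13] → take 2–4 (13); add 4.
The 3rd edge added is 2–3.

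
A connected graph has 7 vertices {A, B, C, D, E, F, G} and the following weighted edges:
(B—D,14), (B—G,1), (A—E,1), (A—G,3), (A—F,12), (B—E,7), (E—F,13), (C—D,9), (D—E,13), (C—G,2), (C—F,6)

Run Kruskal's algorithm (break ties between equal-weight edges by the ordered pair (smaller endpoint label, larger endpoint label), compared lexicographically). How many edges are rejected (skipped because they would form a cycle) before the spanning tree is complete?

Sort edges by weight, then run Kruskal:
A—E (1): add. Components now {A,E} {B} {C} {D} {F} {G}
B—G (1): add. Components now {A,E} {B,G} {C} {D} {F}
C—G (2): add. Components now {A,E} {B,C,G} {D} {F}
A—G (3): add. Components now {A,B,C,E,G} {D} {F}
C—F (6): add. Components now {A,B,C,E,F,G} {D}
B—E (7): skip — B and E already connected.
C—D (9): add. Components now {A,B,C,D,E,F,G}
Edges rejected before the tree was complete: 1.

1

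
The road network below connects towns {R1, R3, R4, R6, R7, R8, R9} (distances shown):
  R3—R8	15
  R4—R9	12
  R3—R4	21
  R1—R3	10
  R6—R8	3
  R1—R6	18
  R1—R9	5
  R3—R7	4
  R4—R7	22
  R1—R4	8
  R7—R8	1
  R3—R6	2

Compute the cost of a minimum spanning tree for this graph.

Kruskal's algorithm — process edges by increasing weight (ties by edge label):
R7—R8 (1): add. Components now {R7,R8} {R9} {R1} {R3} {R4} {R6}
R3—R6 (2): add. Components now {R7,R8} {R9} {R1} {R3,R6} {R4}
R6—R8 (3): add. Components now {R3,R6,R7,R8} {R9} {R1} {R4}
R3—R7 (4): skip — R7 and R3 already connected.
R1—R9 (5): add. Components now {R3,R6,R7,R8} {R1,R9} {R4}
R1—R4 (8): add. Components now {R3,R6,R7,R8} {R1,R4,R9}
R1—R3 (10): add. Components now {R1,R3,R4,R6,R7,R8,R9}
MST edges: R7—R8, R3—R6, R6—R8, R1—R9, R1—R4, R1—R3; total weight 1+2+3+5+8+10 = 29.

29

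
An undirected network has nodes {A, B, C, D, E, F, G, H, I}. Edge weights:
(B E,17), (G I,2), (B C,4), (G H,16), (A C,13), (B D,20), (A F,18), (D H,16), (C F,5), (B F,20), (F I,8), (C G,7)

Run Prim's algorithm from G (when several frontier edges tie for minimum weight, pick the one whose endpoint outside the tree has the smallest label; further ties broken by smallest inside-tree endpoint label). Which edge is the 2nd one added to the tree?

Grow the tree from G using Prim:
Step 1: frontier [G I 2, C G 7, G H 16] → take G I (2); add I.
Step 2: frontier [C G 7, G H 16, F I 8] → take C G (7); add C.
Step 3: frontier [B C 4, C F 5, A C 13, G H 16, F I 8] → take B C (4); add B.
Step 4: frontier [B E 17, B D 20, B F 20, C F 5, A C 13, G H 16, F I 8] → take C F (5); add F.
Step 5: frontier [B E 17, B D 20, A C 13, A F 18, G H 16] → take A C (13); add A.
Step 6: frontier [B E 17, B D 20, G H 16] → take G H (16); add H.
Step 7: frontier [B E 17, B D 20, D H 16] → take D H (16); add D.
Step 8: frontier [B E 17] → take B E (17); add E.
The 2nd edge added is C G.

C-G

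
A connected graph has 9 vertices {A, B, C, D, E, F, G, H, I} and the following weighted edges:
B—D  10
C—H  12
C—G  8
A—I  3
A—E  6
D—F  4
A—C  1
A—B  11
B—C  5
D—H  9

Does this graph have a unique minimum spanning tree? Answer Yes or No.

Yes

Sort edges by weight, then run Kruskal:
A—C (1): add — endpoints in different components.
A—I (3): add — endpoints in different components.
D—F (4): add — endpoints in different components.
B—C (5): add — endpoints in different components.
A—E (6): add — endpoints in different components.
C—G (8): add — endpoints in different components.
D—H (9): add — endpoints in different components.
B—D (10): add — endpoints in different components.
Every non-tree edge has weight strictly greater than the heaviest edge on the tree path between its endpoints, so the MST is unique.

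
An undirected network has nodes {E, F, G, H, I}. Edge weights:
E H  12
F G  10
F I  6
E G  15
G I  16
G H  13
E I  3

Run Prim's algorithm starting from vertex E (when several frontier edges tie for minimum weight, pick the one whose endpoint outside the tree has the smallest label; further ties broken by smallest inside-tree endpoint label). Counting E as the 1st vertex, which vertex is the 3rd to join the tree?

Prim's algorithm from E:
Step 1: frontier [E I 3, E H 12, E G 15] → take E I (3); add I.
Step 2: frontier [E H 12, E G 15, F I 6, G I 16] → take F I (6); add F.
Step 3: frontier [E H 12, E G 15, F G 10, G I 16] → take F G (10); add G.
Step 4: frontier [E H 12, G H 13] → take E H (12); add H.
Vertex order: E, I, F, G, H. The 3rd vertex is F.

F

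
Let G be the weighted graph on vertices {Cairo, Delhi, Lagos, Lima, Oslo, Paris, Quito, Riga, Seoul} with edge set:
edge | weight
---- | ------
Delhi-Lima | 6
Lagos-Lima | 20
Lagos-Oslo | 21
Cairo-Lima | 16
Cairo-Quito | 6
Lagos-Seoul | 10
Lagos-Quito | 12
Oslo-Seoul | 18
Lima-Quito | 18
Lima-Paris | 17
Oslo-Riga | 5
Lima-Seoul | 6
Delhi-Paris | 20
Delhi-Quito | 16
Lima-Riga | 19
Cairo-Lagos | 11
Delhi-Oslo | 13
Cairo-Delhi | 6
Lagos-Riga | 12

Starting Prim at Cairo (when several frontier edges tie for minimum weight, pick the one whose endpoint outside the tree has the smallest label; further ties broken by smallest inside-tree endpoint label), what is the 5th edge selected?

Lagos-Seoul

Prim's algorithm from Cairo:
Step 1: cheapest edge leaving the tree is Cairo-Delhi (6); add Delhi.
Step 2: cheapest edge leaving the tree is Delhi-Lima (6); add Lima.
Step 3: cheapest edge leaving the tree is Cairo-Quito (6); add Quito.
Step 4: cheapest edge leaving the tree is Lima-Seoul (6); add Seoul.
Step 5: cheapest edge leaving the tree is Lagos-Seoul (10); add Lagos.
Step 6: cheapest edge leaving the tree is Lagos-Riga (12); add Riga.
Step 7: cheapest edge leaving the tree is Oslo-Riga (5); add Oslo.
Step 8: cheapest edge leaving the tree is Lima-Paris (17); add Paris.
The 5th edge added is Lagos-Seoul.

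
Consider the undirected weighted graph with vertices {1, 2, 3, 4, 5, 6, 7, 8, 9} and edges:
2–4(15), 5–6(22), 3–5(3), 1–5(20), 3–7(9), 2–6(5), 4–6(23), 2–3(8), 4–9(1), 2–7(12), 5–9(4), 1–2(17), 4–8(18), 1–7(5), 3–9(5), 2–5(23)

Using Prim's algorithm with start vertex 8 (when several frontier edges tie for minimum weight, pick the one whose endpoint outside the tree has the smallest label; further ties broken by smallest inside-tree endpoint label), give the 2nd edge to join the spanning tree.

Prim's algorithm from 8:
Step 1: cheapest edge leaving the tree is 4–8 (18); add 4.
Step 2: cheapest edge leaving the tree is 4–9 (1); add 9.
Step 3: cheapest edge leaving the tree is 5–9 (4); add 5.
Step 4: cheapest edge leaving the tree is 3–5 (3); add 3.
Step 5: cheapest edge leaving the tree is 2–3 (8); add 2.
Step 6: cheapest edge leaving the tree is 2–6 (5); add 6.
Step 7: cheapest edge leaving the tree is 3–7 (9); add 7.
Step 8: cheapest edge leaving the tree is 1–7 (5); add 1.
The 2nd edge added is 4–9.

4-9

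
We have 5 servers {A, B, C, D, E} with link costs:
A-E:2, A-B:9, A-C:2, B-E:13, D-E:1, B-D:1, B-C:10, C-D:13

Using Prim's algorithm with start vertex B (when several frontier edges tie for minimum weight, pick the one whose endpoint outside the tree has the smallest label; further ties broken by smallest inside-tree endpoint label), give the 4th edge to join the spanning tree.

Prim's algorithm from B:
Step 1: cheapest edge leaving the tree is B-D (1); add D.
Step 2: cheapest edge leaving the tree is D-E (1); add E.
Step 3: cheapest edge leaving the tree is A-E (2); add A.
Step 4: cheapest edge leaving the tree is A-C (2); add C.
The 4th edge added is A-C.

A-C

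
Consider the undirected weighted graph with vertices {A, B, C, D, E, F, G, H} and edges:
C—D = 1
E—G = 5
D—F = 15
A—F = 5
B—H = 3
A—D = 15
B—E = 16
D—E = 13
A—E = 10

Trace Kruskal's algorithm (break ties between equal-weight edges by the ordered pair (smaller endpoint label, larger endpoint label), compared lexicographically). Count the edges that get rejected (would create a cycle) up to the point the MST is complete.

Kruskal's algorithm — process edges by increasing weight (ties by edge label):
C—D (1): add — endpoints in different components.
B—H (3): add — endpoints in different components.
A—F (5): add — endpoints in different components.
E—G (5): add — endpoints in different components.
A—E (10): add — endpoints in different components.
D—E (13): add — endpoints in different components.
A—D (15): skip — A and D already connected.
D—F (15): skip — D and F already connected.
B—E (16): add — endpoints in different components.
Edges rejected before the tree was complete: 2.

2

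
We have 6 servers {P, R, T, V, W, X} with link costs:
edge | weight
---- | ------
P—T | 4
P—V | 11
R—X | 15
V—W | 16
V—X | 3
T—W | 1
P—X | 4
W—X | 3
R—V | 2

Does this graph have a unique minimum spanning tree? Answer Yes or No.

Kruskal's algorithm — process edges by increasing weight (ties by edge label):
T—W (1): add. Components now {P} {R} {T,W} {V} {X}
R—V (2): add. Components now {P} {R,V} {T,W} {X}
V—X (3): add. Components now {P} {R,V,X} {T,W}
W—X (3): add. Components now {P} {R,T,V,W,X}
P—T (4): add. Components now {P,R,T,V,W,X}
Non-tree edge P—X has weight 4, equal to the heaviest edge on its tree cycle — swapping gives another MST of the same weight. Not unique.

No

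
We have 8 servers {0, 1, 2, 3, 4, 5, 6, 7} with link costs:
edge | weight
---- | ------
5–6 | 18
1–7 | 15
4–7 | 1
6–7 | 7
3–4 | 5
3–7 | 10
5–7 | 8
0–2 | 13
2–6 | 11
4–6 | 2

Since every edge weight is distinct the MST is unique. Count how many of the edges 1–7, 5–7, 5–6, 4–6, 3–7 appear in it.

3

Kruskal's algorithm — process edges by increasing weight (ties by edge label):
4–7 (1): add — endpoints in different components.
4–6 (2): add — endpoints in different components.
3–4 (5): add — endpoints in different components.
6–7 (7): skip — 6 and 7 already connected.
5–7 (8): add — endpoints in different components.
3–7 (10): skip — 3 and 7 already connected.
2–6 (11): add — endpoints in different components.
0–2 (13): add — endpoints in different components.
1–7 (15): add — endpoints in different components.
MST edge set: {4–7, 4–6, 3–4, 5–7, 2–6, 0–2, 1–7}.
Of the listed edges, {1–7, 5–7, 4–6} are in the MST → 3.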